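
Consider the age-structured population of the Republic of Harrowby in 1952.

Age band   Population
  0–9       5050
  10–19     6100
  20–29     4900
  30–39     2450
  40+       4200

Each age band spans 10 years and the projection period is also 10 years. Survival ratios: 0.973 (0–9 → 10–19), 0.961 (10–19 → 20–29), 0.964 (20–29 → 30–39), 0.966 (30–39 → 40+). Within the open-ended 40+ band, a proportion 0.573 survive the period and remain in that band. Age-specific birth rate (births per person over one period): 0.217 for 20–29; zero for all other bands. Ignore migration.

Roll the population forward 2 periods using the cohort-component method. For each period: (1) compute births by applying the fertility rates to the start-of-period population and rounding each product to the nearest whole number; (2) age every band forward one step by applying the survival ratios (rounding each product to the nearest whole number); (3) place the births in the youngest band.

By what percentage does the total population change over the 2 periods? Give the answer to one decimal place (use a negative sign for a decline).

[period 1]
Births: 4900 * 0.217 = 1063
10–19: 5050 * 0.973 = 4914
20–29: 6100 * 0.961 = 5862
30–39: 4900 * 0.964 = 4724
40+: 2450 * 0.966 + 4200 * 0.573 = 2367 + 2407 = 4774
→ [1063, 4914, 5862, 4724, 4774]
[period 2]
Births: 5862 * 0.217 = 1272
10–19: 1063 * 0.973 = 1034
20–29: 4914 * 0.961 = 4722
30–39: 5862 * 0.964 = 5651
40+: 4724 * 0.966 + 4774 * 0.573 = 4563 + 2736 = 7299
→ [1272, 1034, 4722, 5651, 7299]
Total: 22700 → 19978; change = -2722; percentage change = -12.0%

-12.0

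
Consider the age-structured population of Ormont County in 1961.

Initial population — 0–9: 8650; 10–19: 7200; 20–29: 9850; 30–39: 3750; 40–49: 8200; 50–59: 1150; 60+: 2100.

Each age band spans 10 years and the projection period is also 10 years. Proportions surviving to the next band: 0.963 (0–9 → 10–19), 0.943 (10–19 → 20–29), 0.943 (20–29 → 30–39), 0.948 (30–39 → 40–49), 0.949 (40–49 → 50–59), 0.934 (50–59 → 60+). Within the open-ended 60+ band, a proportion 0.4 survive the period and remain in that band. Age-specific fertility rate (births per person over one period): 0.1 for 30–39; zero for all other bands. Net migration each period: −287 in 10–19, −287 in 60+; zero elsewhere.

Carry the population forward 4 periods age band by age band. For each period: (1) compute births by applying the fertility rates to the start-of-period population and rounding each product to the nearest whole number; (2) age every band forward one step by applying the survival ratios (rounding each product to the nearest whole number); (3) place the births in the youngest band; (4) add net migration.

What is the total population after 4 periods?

(Groups numbered youngest = 1 to oldest = 7.)
— Period 1 —
Births: 3750 × 0.1 = 375
Group 2: 8650 × 0.963 = 8330
Group 3: 7200 × 0.943 = 6790
Group 4: 9850 × 0.943 = 9289
Group 5: 3750 × 0.948 = 3555
Group 6: 8200 × 0.949 = 7782
Group 7: 1150 × 0.934 + 2100 × 0.4 = 1074 + 840 = 1914
Net migration: Group 2 − 287 → 8043; Group 7 − 287 → 1627
Population now: 0–9=375, 10–19=8043, 20–29=6790, 30–39=9289, 40–49=3555, 50–59=7782, 60+=1627
— Period 2 —
Births: 9289 × 0.1 = 929
Group 2: 375 × 0.963 = 361
Group 3: 8043 × 0.943 = 7585
Group 4: 6790 × 0.943 = 6403
Group 5: 9289 × 0.948 = 8806
Group 6: 3555 × 0.949 = 3374
Group 7: 7782 × 0.934 + 1627 × 0.4 = 7268 + 651 = 7919
Net migration: Group 2 − 287 → 74; Group 7 − 287 → 7632
Population now: 0–9=929, 10–19=74, 20–29=7585, 30–39=6403, 40–49=8806, 50–59=3374, 60+=7632
— Period 3 —
Births: 6403 × 0.1 = 640
Group 2: 929 × 0.963 = 895
Group 3: 74 × 0.943 = 70
Group 4: 7585 × 0.943 = 7153
Group 5: 6403 × 0.948 = 6070
Group 6: 8806 × 0.949 = 8357
Group 7: 3374 × 0.934 + 7632 × 0.4 = 3151 + 3053 = 6204
Net migration: Group 2 − 287 → 608; Group 7 − 287 → 5917
Population now: 0–9=640, 10–19=608, 20–29=70, 30–39=7153, 40–49=6070, 50–59=8357, 60+=5917
— Period 4 —
Births: 7153 × 0.1 = 715
Group 2: 640 × 0.963 = 616
Group 3: 608 × 0.943 = 573
Group 4: 70 × 0.943 = 66
Group 5: 7153 × 0.948 = 6781
Group 6: 6070 × 0.949 = 5760
Group 7: 8357 × 0.934 + 5917 × 0.4 = 7805 + 2367 = 10172
Net migration: Group 2 − 287 → 329; Group 7 − 287 → 9885
Population now: 0–9=715, 10–19=329, 20–29=573, 30–39=66, 40–49=6781, 50–59=5760, 60+=9885
Total after period 4: 715 + 329 + 573 + 66 + 6781 + 5760 + 9885 = 24109

24109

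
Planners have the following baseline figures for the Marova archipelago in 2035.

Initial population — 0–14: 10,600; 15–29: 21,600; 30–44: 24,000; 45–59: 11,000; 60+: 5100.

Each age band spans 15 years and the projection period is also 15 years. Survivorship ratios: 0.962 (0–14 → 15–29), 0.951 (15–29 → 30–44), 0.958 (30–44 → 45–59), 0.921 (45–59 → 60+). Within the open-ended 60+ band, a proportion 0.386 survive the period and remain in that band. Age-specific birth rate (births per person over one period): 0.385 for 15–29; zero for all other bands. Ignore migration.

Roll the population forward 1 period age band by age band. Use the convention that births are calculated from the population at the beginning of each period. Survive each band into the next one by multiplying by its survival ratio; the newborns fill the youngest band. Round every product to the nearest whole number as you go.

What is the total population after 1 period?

[period 1]
Births: 21600 * 0.385 = 8316
15–29: 10600 * 0.962 = 10197
30–44: 21600 * 0.951 = 20542
45–59: 24000 * 0.958 = 22992
60+: 11000 * 0.921 + 5100 * 0.386 = 10131 + 1969 = 12100
Population now: 0–14=8316, 15–29=10197, 30–44=20542, 45–59=22992, 60+=12100
Total after period 1: 8316 + 10197 + 20542 + 22992 + 12100 = 74147

74147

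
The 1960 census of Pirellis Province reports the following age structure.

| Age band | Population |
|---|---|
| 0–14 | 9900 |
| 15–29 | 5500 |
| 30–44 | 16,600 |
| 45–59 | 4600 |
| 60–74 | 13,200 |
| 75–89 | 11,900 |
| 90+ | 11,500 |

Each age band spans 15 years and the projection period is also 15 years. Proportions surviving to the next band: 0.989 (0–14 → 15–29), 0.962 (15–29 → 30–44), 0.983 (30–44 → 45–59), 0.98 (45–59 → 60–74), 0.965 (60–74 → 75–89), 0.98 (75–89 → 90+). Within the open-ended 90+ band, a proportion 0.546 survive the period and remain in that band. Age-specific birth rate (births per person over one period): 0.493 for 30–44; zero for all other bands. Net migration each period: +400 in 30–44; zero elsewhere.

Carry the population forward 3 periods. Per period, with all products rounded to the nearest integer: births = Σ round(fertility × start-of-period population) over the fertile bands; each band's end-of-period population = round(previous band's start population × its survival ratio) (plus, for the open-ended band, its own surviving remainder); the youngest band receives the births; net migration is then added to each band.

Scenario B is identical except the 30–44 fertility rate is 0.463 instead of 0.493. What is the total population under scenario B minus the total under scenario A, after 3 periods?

Period 1.
Births: 16600 × 0.493 = 8184
15–29: 9900 × 0.989 = 9791
30–44: 5500 × 0.962 = 5291
45–59: 16600 × 0.983 = 16318
60–74: 4600 × 0.98 = 4508
75–89: 13200 × 0.965 = 12738
90+: 11900 × 0.98 + 11500 × 0.546 = 11662 + 6279 = 17941
Net migration: 30–44 + 400 → 5691
Giving 8184 / 9791 / 5691 / 16318 / 4508 / 12738 / 17941.
Period 2.
Births: 5691 × 0.493 = 2806
15–29: 8184 × 0.989 = 8094
30–44: 9791 × 0.962 = 9419
45–59: 5691 × 0.983 = 5594
60–74: 16318 × 0.98 = 15992
75–89: 4508 × 0.965 = 4350
90+: 12738 × 0.98 + 17941 × 0.546 = 12483 + 9796 = 22279
Net migration: 30–44 + 400 → 9819
Giving 2806 / 8094 / 9819 / 5594 / 15992 / 4350 / 22279.
Period 3.
Births: 9819 × 0.493 = 4841
15–29: 2806 × 0.989 = 2775
30–44: 8094 × 0.962 = 7786
45–59: 9819 × 0.983 = 9652
60–74: 5594 × 0.98 = 5482
75–89: 15992 × 0.965 = 15432
90+: 4350 × 0.98 + 22279 × 0.546 = 4263 + 12164 = 16427
Net migration: 30–44 + 400 → 8186
Giving 4841 / 2775 / 8186 / 9652 / 5482 / 15432 / 16427.
Scenario A total after 3 periods: 62795
Scenario B projection —
Period 1.
Births: 16600 × 0.463 = 7686
15–29: 9900 × 0.989 = 9791
30–44: 5500 × 0.962 = 5291
45–59: 16600 × 0.983 = 16318
60–74: 4600 × 0.98 = 4508
75–89: 13200 × 0.965 = 12738
90+: 11900 × 0.98 + 11500 × 0.546 = 11662 + 6279 = 17941
Net migration: 30–44 + 400 → 5691
Giving 7686 / 9791 / 5691 / 16318 / 4508 / 12738 / 17941.
Period 2.
Births: 5691 × 0.463 = 2635
15–29: 7686 × 0.989 = 7601
30–44: 9791 × 0.962 = 9419
45–59: 5691 × 0.983 = 5594
60–74: 16318 × 0.98 = 15992
75–89: 4508 × 0.965 = 4350
90+: 12738 × 0.98 + 17941 × 0.546 = 12483 + 9796 = 22279
Net migration: 30–44 + 400 → 9819
Giving 2635 / 7601 / 9819 / 5594 / 15992 / 4350 / 22279.
Period 3.
Births: 9819 × 0.463 = 4546
15–29: 2635 × 0.989 = 2606
30–44: 7601 × 0.962 = 7312
45–59: 9819 × 0.983 = 9652
60–74: 5594 × 0.98 = 5482
75–89: 15992 × 0.965 = 15432
90+: 4350 × 0.98 + 22279 × 0.546 = 4263 + 12164 = 16427
Net migration: 30–44 + 400 → 7712
Giving 4546 / 2606 / 7712 / 9652 / 5482 / 15432 / 16427.
Scenario B total after 3 periods: 61857
Difference B − A = 61857 − 62795 = -938

-938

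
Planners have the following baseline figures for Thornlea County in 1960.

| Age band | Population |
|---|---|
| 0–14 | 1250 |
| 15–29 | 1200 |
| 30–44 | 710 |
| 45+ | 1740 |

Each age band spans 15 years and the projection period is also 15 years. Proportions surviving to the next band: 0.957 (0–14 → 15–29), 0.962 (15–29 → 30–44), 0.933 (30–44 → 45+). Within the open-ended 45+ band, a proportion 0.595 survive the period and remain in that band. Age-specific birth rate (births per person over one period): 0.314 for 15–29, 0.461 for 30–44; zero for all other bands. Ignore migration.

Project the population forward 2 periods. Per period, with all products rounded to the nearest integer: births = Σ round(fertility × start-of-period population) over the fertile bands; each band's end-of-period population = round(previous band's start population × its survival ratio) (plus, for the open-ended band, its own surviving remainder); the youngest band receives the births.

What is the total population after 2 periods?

(Groups numbered youngest = 1 to oldest = 4.)
— Period 1 —
Births: 1200 × 0.314 = 377  |  710 × 0.461 = 327 — total 704
Group 2: 1250 × 0.957 = 1196
Group 3: 1200 × 0.962 = 1154
Group 4: 710 × 0.933 + 1740 × 0.595 = 662 + 1035 = 1697
End of period: [704, 1196, 1154, 1697]
— Period 2 —
Births: 1196 × 0.314 = 376  |  1154 × 0.461 = 532 — total 908
Group 2: 704 × 0.957 = 674
Group 3: 1196 × 0.962 = 1151
Group 4: 1154 × 0.933 + 1697 × 0.595 = 1077 + 1010 = 2087
End of period: [908, 674, 1151, 2087]
Total after period 2: 908 + 674 + 1151 + 2087 = 4820

4820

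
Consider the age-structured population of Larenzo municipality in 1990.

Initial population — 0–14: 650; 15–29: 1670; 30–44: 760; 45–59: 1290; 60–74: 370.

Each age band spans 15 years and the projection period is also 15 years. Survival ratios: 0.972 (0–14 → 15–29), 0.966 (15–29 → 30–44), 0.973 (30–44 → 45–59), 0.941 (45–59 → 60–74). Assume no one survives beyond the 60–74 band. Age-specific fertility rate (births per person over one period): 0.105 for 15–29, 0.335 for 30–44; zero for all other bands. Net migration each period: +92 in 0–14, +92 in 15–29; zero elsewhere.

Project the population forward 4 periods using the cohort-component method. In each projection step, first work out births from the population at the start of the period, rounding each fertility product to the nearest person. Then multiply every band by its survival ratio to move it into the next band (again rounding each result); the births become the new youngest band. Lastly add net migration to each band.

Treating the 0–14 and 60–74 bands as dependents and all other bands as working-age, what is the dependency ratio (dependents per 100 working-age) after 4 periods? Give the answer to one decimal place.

Period 1:
Births: 1670 × 0.105 = 175, 760 × 0.335 = 255 — total 430
15–29: 650 × 0.972 = 632
30–44: 1670 × 0.966 = 1613
45–59: 760 × 0.973 = 739
60–74: 1290 × 0.941 = 1214
Net migration: 0–14 + 92 → 522; 15–29 + 92 → 724
Giving 522 / 724 / 1613 / 739 / 1214.
Period 2:
Births: 724 × 0.105 = 76, 1613 × 0.335 = 540 — total 616
15–29: 522 × 0.972 = 507
30–44: 724 × 0.966 = 699
45–59: 1613 × 0.973 = 1569
60–74: 739 × 0.941 = 695
Net migration: 0–14 + 92 → 708; 15–29 + 92 → 599
Giving 708 / 599 / 699 / 1569 / 695.
Period 3:
Births: 599 × 0.105 = 63, 699 × 0.335 = 234 — total 297
15–29: 708 × 0.972 = 688
30–44: 599 × 0.966 = 579
45–59: 699 × 0.973 = 680
60–74: 1569 × 0.941 = 1476
Net migration: 0–14 + 92 → 389; 15–29 + 92 → 780
Giving 389 / 780 / 579 / 680 / 1476.
Period 4:
Births: 780 × 0.105 = 82, 579 × 0.335 = 194 — total 276
15–29: 389 × 0.972 = 378
30–44: 780 × 0.966 = 753
45–59: 579 × 0.973 = 563
60–74: 680 × 0.941 = 640
Net migration: 0–14 + 92 → 368; 15–29 + 92 → 470
Giving 368 / 470 / 753 / 563 / 640.
Dependents (band 0–14 + band 60–74) = 368 + 640 = 1008; working-age = 1786; ratio = 1008/1786 × 100 = 56.4

56.4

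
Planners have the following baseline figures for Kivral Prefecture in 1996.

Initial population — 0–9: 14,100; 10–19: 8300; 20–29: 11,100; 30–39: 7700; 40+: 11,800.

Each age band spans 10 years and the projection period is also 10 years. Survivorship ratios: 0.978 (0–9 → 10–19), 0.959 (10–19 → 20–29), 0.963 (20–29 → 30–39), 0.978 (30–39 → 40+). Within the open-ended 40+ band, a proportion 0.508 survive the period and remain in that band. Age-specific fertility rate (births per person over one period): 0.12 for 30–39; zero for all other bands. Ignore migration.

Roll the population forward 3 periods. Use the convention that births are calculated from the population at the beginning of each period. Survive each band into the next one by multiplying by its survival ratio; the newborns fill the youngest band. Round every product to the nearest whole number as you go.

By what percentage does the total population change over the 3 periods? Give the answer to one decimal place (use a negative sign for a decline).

Period 1.
Births: 7700 × 0.12 = 924
10–19: 14100 × 0.978 = 13790
20–29: 8300 × 0.959 = 7960
30–39: 11100 × 0.963 = 10689
40+: 7700 × 0.978 + 11800 × 0.508 = 7531 + 5994 = 13525
End of period: [924, 13790, 7960, 10689, 13525]
Period 2.
Births: 10689 × 0.12 = 1283
10–19: 924 × 0.978 = 904
20–29: 13790 × 0.959 = 13225
30–39: 7960 × 0.963 = 7665
40+: 10689 × 0.978 + 13525 × 0.508 = 10454 + 6871 = 17325
End of period: [1283, 904, 13225, 7665, 17325]
Period 3.
Births: 7665 × 0.12 = 920
10–19: 1283 × 0.978 = 1255
20–29: 904 × 0.959 = 867
30–39: 13225 × 0.963 = 12736
40+: 7665 × 0.978 + 17325 × 0.508 = 7496 + 8801 = 16297
End of period: [920, 1255, 867, 12736, 16297]
Total: 53000 → 32075; change = -20925; percentage change = -39.5%

-39.5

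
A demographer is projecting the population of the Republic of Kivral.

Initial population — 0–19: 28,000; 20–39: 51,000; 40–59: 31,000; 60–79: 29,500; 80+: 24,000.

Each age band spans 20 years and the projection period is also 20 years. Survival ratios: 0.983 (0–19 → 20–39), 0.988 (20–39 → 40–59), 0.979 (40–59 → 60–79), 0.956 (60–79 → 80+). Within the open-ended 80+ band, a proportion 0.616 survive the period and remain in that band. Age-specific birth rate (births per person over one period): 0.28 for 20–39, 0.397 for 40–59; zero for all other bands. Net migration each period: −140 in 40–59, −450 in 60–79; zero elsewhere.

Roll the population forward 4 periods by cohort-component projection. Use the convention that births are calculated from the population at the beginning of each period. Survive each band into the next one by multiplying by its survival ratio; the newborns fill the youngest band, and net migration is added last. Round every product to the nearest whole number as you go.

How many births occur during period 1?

Call the bands 1 to 5, youngest first.
[period 1]
Births: 51000 × 0.28 = 14280, 31000 × 0.397 = 12307 → total 26587
Band 2: 28000 × 0.983 = 27524
Band 3: 51000 × 0.988 = 50388
Band 4: 31000 × 0.979 = 30349
Band 5: 29500 × 0.956 + 24000 × 0.616 = 28202 + 14784 = 42986
Net migration: Band 3 − 140 → 50248; Band 4 − 450 → 29899
Population now: 0–19=26587, 20–39=27524, 40–59=50248, 60–79=29899, 80+=42986

26587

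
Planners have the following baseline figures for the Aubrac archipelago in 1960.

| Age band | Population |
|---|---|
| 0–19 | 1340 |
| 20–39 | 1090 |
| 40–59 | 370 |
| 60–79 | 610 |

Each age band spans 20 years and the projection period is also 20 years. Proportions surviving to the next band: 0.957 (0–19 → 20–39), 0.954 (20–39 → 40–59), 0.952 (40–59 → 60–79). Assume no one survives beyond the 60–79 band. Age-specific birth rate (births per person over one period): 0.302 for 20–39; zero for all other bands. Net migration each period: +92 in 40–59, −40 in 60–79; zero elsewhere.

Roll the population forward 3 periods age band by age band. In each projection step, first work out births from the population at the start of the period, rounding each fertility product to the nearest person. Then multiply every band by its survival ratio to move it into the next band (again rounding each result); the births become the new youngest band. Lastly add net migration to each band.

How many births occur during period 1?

Period 1:
Births: 1090 × 0.302 = 329
20–39: 1340 × 0.957 = 1282
40–59: 1090 × 0.954 = 1040
60–79: 370 × 0.952 = 352
Net migration: 40–59 + 92 → 1132; 60–79 − 40 → 312
Population now: 0–19=329, 20–39=1282, 40–59=1132, 60–79=312

329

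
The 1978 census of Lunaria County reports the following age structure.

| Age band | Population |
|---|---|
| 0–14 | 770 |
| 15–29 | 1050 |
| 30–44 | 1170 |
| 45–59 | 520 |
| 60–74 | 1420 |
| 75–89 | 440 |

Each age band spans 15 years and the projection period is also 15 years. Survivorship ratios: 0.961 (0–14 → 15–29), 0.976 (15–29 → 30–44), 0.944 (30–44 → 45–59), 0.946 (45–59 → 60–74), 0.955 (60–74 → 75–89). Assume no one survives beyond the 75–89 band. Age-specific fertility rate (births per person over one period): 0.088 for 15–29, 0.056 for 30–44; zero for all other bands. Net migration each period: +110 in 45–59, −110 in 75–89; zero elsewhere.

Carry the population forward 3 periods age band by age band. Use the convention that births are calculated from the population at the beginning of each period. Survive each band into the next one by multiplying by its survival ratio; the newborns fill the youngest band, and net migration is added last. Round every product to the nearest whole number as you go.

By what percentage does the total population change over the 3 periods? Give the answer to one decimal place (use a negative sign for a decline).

-42.0

Numbering the groups 1..6 from youngest to oldest:
— Period 1 —
Births: 1050 × 0.088 = 92  |  1170 × 0.056 = 66 — total 158
Group 2: 770 × 0.961 = 740
Group 3: 1050 × 0.976 = 1025
Group 4: 1170 × 0.944 = 1104
Group 5: 520 × 0.946 = 492
Group 6: 1420 × 0.955 = 1356
Net migration: Group 4 + 110 → 1214; Group 6 − 110 → 1246
Population now: 0–14=158, 15–29=740, 30–44=1025, 45–59=1214, 60–74=492, 75–89=1246
— Period 2 —
Births: 740 × 0.088 = 65  |  1025 × 0.056 = 57 — total 122
Group 2: 158 × 0.961 = 152
Group 3: 740 × 0.976 = 722
Group 4: 1025 × 0.944 = 968
Group 5: 1214 × 0.946 = 1148
Group 6: 492 × 0.955 = 470
Net migration: Group 4 + 110 → 1078; Group 6 − 110 → 360
Population now: 0–14=122, 15–29=152, 30–44=722, 45–59=1078, 60–74=1148, 75–89=360
— Period 3 —
Births: 152 × 0.088 = 13  |  722 × 0.056 = 40 — total 53
Group 2: 122 × 0.961 = 117
Group 3: 152 × 0.976 = 148
Group 4: 722 × 0.944 = 682
Group 5: 1078 × 0.946 = 1020
Group 6: 1148 × 0.955 = 1096
Net migration: Group 4 + 110 → 792; Group 6 − 110 → 986
Population now: 0–14=53, 15–29=117, 30–44=148, 45–59=792, 60–74=1020, 75–89=986
Total: 5370 → 3116; change = -2254; percentage change = -42.0%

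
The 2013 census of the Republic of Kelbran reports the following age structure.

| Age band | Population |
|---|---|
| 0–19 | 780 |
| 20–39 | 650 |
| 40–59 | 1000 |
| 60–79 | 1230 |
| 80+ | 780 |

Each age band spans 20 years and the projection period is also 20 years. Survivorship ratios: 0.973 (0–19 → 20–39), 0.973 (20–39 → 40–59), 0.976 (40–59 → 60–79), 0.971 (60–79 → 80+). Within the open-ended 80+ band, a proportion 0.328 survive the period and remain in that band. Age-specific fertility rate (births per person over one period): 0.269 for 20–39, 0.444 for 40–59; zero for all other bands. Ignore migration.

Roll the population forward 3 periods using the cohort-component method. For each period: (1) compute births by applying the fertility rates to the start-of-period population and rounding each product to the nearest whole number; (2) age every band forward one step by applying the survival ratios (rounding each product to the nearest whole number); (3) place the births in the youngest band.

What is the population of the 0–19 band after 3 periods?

Numbering the groups 1..5 from youngest to oldest:
Period 1:
Births: 650 * 0.269 = 175, 1000 * 0.444 = 444 → 619
Group 2: 780 * 0.973 = 759
Group 3: 650 * 0.973 = 632
Group 4: 1000 * 0.976 = 976
Group 5: 1230 * 0.971 + 780 * 0.328 = 1194 + 256 = 1450
Giving 619 / 759 / 632 / 976 / 1450.
Period 2:
Births: 759 * 0.269 = 204, 632 * 0.444 = 281 → 485
Group 2: 619 * 0.973 = 602
Group 3: 759 * 0.973 = 739
Group 4: 632 * 0.976 = 617
Group 5: 976 * 0.971 + 1450 * 0.328 = 948 + 476 = 1424
Giving 485 / 602 / 739 / 617 / 1424.
Period 3:
Births: 602 * 0.269 = 162, 739 * 0.444 = 328 → 490
Group 2: 485 * 0.973 = 472
Group 3: 602 * 0.973 = 586
Group 4: 739 * 0.976 = 721
Group 5: 617 * 0.971 + 1424 * 0.328 = 599 + 467 = 1066
Giving 490 / 472 / 586 / 721 / 1066.

490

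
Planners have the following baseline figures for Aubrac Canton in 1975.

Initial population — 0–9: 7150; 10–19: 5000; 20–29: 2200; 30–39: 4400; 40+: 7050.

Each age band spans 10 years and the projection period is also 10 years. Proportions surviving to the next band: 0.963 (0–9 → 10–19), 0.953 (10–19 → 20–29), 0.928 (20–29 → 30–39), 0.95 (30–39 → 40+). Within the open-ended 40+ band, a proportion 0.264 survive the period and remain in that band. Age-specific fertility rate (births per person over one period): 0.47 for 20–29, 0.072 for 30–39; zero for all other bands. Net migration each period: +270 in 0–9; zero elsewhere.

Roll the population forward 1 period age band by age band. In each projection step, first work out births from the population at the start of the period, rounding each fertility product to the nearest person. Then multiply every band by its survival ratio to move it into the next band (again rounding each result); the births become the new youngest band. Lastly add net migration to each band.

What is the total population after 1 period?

21354

Call the groups 1 to 5, youngest first.
— Period 1 —
Births: 2200 × 0.47 = 1034, 4400 × 0.072 = 317 → 1351
Group 2: 7150 × 0.963 = 6885
Group 3: 5000 × 0.953 = 4765
Group 4: 2200 × 0.928 = 2042
Group 5: 4400 × 0.95 + 7050 × 0.264 = 4180 + 1861 = 6041
Net migration: Group 1 + 270 → 1621
Population now: 0–9=1621, 10–19=6885, 20–29=4765, 30–39=2042, 40+=6041
Total after period 1: 1621 + 6885 + 4765 + 2042 + 6041 = 21354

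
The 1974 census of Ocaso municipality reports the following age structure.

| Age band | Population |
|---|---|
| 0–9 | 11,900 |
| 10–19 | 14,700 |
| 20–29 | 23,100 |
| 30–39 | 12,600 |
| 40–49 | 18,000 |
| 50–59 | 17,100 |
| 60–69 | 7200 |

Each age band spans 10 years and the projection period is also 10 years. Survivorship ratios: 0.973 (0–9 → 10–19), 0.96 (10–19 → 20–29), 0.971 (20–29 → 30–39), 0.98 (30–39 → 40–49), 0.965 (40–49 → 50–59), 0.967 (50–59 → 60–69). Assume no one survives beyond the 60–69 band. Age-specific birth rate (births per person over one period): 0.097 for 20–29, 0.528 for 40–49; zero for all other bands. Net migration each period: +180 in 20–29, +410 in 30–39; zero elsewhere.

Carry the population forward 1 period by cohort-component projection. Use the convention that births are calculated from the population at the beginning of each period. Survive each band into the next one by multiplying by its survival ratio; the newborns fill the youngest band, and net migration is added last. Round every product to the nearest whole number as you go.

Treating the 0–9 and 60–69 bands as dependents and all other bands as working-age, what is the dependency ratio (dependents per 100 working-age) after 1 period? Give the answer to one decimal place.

Numbering the bands 1..7 from youngest to oldest:
Period 1.
Births: 23100 × 0.097 = 2241 ; 18000 × 0.528 = 9504 → total 11745
Band 2: 11900 × 0.973 = 11579
Band 3: 14700 × 0.96 = 14112
Band 4: 23100 × 0.971 = 22430
Band 5: 12600 × 0.98 = 12348
Band 6: 18000 × 0.965 = 17370
Band 7: 17100 × 0.967 = 16536
Net migration: Band 3 + 180 → 14292; Band 4 + 410 → 22840
Population now: 0–9=11745, 10–19=11579, 20–29=14292, 30–39=22840, 40–49=12348, 50–59=17370, 60–69=16536
Dependents (band 0–9 + band 60–69) = 11745 + 16536 = 28281; working-age = 78429; ratio = 28281/78429 × 100 = 36.1

36.1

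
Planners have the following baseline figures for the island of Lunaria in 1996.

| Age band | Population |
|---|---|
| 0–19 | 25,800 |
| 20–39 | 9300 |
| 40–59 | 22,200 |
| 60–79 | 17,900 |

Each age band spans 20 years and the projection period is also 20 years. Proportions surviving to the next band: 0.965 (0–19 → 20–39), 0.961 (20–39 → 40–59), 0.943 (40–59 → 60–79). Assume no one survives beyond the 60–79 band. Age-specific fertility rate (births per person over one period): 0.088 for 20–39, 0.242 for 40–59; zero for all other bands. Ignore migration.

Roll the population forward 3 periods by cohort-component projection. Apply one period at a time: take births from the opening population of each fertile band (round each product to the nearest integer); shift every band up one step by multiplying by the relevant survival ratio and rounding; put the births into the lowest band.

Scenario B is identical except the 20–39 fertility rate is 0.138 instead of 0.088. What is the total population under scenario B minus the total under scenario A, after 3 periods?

Period 1.
Births: 9300 * 0.088 = 818, 22200 * 0.242 = 5372 ⇒ total 6190
20–39: 25800 * 0.965 = 24897
40–59: 9300 * 0.961 = 8937
60–79: 22200 * 0.943 = 20935
Population now: 0–19=6190, 20–39=24897, 40–59=8937, 60–79=20935
Period 2.
Births: 24897 * 0.088 = 2191, 8937 * 0.242 = 2163 ⇒ total 4354
20–39: 6190 * 0.965 = 5973
40–59: 24897 * 0.961 = 23926
60–79: 8937 * 0.943 = 8428
Population now: 0–19=4354, 20–39=5973, 40–59=23926, 60–79=8428
Period 3.
Births: 5973 * 0.088 = 526, 23926 * 0.242 = 5790 ⇒ total 6316
20–39: 4354 * 0.965 = 4202
40–59: 5973 * 0.961 = 5740
60–79: 23926 * 0.943 = 22562
Population now: 0–19=6316, 20–39=4202, 40–59=5740, 60–79=22562
Scenario A total after 3 periods: 38820
Scenario B projection —
Period 1.
Births: 9300 * 0.138 = 1283, 22200 * 0.242 = 5372 ⇒ total 6655
20–39: 25800 * 0.965 = 24897
40–59: 9300 * 0.961 = 8937
60–79: 22200 * 0.943 = 20935
Population now: 0–19=6655, 20–39=24897, 40–59=8937, 60–79=20935
Period 2.
Births: 24897 * 0.138 = 3436, 8937 * 0.242 = 2163 ⇒ total 5599
20–39: 6655 * 0.965 = 6422
40–59: 24897 * 0.961 = 23926
60–79: 8937 * 0.943 = 8428
Population now: 0–19=5599, 20–39=6422, 40–59=23926, 60–79=8428
Period 3.
Births: 6422 * 0.138 = 886, 23926 * 0.242 = 5790 ⇒ total 6676
20–39: 5599 * 0.965 = 5403
40–59: 6422 * 0.961 = 6172
60–79: 23926 * 0.943 = 22562
Population now: 0–19=6676, 20–39=5403, 40–59=6172, 60–79=22562
Scenario B total after 3 periods: 40813
Difference B − A = 40813 − 38820 = 1993

1993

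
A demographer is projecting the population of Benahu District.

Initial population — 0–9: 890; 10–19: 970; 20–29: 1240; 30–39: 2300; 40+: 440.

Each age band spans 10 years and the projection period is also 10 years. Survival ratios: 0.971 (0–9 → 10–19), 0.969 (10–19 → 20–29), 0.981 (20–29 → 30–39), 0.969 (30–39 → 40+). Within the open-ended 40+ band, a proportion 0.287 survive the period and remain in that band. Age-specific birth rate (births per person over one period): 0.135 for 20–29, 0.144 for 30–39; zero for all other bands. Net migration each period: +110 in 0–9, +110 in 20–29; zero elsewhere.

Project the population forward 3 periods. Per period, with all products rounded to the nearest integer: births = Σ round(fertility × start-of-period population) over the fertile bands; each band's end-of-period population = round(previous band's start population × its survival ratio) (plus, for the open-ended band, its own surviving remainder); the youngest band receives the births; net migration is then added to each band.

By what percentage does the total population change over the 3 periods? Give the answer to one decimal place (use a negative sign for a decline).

-32.5

Call the groups 1 to 5, youngest first.
— Period 1 —
Births: 1240 * 0.135 = 167, 2300 * 0.144 = 331 → total 498
Group 2: 890 * 0.971 = 864
Group 3: 970 * 0.969 = 940
Group 4: 1240 * 0.981 = 1216
Group 5: 2300 * 0.969 + 440 * 0.287 = 2229 + 126 = 2355
Net migration: Group 1 + 110 → 608; Group 3 + 110 → 1050
Giving 608 / 864 / 1050 / 1216 / 2355.
— Period 2 —
Births: 1050 * 0.135 = 142, 1216 * 0.144 = 175 → total 317
Group 2: 608 * 0.971 = 590
Group 3: 864 * 0.969 = 837
Group 4: 1050 * 0.981 = 1030
Group 5: 1216 * 0.969 + 2355 * 0.287 = 1178 + 676 = 1854
Net migration: Group 1 + 110 → 427; Group 3 + 110 → 947
Giving 427 / 590 / 947 / 1030 / 1854.
— Period 3 —
Births: 947 * 0.135 = 128, 1030 * 0.144 = 148 → total 276
Group 2: 427 * 0.971 = 415
Group 3: 590 * 0.969 = 572
Group 4: 947 * 0.981 = 929
Group 5: 1030 * 0.969 + 1854 * 0.287 = 998 + 532 = 1530
Net migration: Group 1 + 110 → 386; Group 3 + 110 → 682
Giving 386 / 415 / 682 / 929 / 1530.
Total: 5840 → 3942; change = -1898; percentage change = -32.5%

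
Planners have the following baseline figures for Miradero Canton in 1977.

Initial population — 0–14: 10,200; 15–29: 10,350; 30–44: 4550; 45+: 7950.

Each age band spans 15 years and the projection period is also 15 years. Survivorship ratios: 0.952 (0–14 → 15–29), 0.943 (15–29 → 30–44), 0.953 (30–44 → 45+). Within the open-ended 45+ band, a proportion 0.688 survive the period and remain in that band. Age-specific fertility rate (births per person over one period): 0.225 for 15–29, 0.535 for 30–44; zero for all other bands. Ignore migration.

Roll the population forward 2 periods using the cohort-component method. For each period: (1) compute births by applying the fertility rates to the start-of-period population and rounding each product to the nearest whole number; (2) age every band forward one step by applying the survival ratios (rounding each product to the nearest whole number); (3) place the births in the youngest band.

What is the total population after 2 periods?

37146

(Groups numbered youngest = 1 to oldest = 4.)
Period 1:
Births: 10350 × 0.225 = 2329  |  4550 × 0.535 = 2434 — total 4763
Group 2: 10200 × 0.952 = 9710
Group 3: 10350 × 0.943 = 9760
Group 4: 4550 × 0.953 + 7950 × 0.688 = 4336 + 5470 = 9806
Giving 4763 / 9710 / 9760 / 9806.
Period 2:
Births: 9710 × 0.225 = 2185  |  9760 × 0.535 = 5222 — total 7407
Group 2: 4763 × 0.952 = 4534
Group 3: 9710 × 0.943 = 9157
Group 4: 9760 × 0.953 + 9806 × 0.688 = 9301 + 6747 = 16048
Giving 7407 / 4534 / 9157 / 16048.
Total after period 2: 7407 + 4534 + 9157 + 16048 = 37146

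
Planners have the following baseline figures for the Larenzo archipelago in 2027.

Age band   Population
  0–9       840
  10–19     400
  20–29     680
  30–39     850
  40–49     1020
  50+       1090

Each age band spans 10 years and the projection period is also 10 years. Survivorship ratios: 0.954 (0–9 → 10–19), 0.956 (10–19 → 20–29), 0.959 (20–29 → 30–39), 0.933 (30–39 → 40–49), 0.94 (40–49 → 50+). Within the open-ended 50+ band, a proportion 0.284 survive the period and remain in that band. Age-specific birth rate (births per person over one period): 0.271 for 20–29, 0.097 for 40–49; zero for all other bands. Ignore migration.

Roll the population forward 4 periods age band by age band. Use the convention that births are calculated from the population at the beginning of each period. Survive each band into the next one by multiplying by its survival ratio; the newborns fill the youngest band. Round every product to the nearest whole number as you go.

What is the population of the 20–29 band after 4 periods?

165

After projecting period 1:
Births: 680 × 0.271 = 184 ; 1020 × 0.097 = 99 ⇒ total 283
10–19: 840 × 0.954 = 801
20–29: 400 × 0.956 = 382
30–39: 680 × 0.959 = 652
40–49: 850 × 0.933 = 793
50+: 1020 × 0.94 + 1090 × 0.284 = 959 + 310 = 1269
→ [283, 801, 382, 652, 793, 1269]
After projecting period 2:
Births: 382 × 0.271 = 104 ; 793 × 0.097 = 77 ⇒ total 181
10–19: 283 × 0.954 = 270
20–29: 801 × 0.956 = 766
30–39: 382 × 0.959 = 366
40–49: 652 × 0.933 = 608
50+: 793 × 0.94 + 1269 × 0.284 = 745 + 360 = 1105
→ [181, 270, 766, 366, 608, 1105]
After projecting period 3:
Births: 766 × 0.271 = 208 ; 608 × 0.097 = 59 ⇒ total 267
10–19: 181 × 0.954 = 173
20–29: 270 × 0.956 = 258
30–39: 766 × 0.959 = 735
40–49: 366 × 0.933 = 341
50+: 608 × 0.94 + 1105 × 0.284 = 572 + 314 = 886
→ [267, 173, 258, 735, 341, 886]
After projecting period 4:
Births: 258 × 0.271 = 70 ; 341 × 0.097 = 33 ⇒ total 103
10–19: 267 × 0.954 = 255
20–29: 173 × 0.956 = 165
30–39: 258 × 0.959 = 247
40–49: 735 × 0.933 = 686
50+: 341 × 0.94 + 886 × 0.284 = 321 + 252 = 573
→ [103, 255, 165, 247, 686, 573]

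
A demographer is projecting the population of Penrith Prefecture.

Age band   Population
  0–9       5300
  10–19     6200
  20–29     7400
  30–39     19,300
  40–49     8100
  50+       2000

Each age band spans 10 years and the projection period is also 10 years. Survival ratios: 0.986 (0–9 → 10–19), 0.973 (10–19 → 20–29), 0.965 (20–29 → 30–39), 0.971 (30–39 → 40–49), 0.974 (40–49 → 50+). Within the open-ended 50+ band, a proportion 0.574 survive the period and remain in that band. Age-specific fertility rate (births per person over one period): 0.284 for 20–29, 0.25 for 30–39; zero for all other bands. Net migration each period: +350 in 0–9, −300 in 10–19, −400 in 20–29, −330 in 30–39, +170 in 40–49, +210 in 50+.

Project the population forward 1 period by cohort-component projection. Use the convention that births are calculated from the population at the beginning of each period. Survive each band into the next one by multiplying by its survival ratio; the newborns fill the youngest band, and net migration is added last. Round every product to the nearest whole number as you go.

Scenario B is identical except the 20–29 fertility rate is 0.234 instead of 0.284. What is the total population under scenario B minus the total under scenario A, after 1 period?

-370

— Period 1 —
Births: 7400 × 0.284 = 2102, 19300 × 0.25 = 4825 → total 6927
10–19: 5300 × 0.986 = 5226
20–29: 6200 × 0.973 = 6033
30–39: 7400 × 0.965 = 7141
40–49: 19300 × 0.971 = 18740
50+: 8100 × 0.974 + 2000 × 0.574 = 7889 + 1148 = 9037
Net migration: 0–9 + 350 → 7277; 10–19 − 300 → 4926; 20–29 − 400 → 5633; 30–39 − 330 → 6811; 40–49 + 170 → 18910; 50+ + 210 → 9247
Population now: 0–9=7277, 10–19=4926, 20–29=5633, 30–39=6811, 40–49=18910, 50+=9247
Scenario A total after 1 period: 52804
Scenario B projection —
— Period 1 —
Births: 7400 × 0.234 = 1732, 19300 × 0.25 = 4825 → total 6557
10–19: 5300 × 0.986 = 5226
20–29: 6200 × 0.973 = 6033
30–39: 7400 × 0.965 = 7141
40–49: 19300 × 0.971 = 18740
50+: 8100 × 0.974 + 2000 × 0.574 = 7889 + 1148 = 9037
Net migration: 0–9 + 350 → 6907; 10–19 − 300 → 4926; 20–29 − 400 → 5633; 30–39 − 330 → 6811; 40–49 + 170 → 18910; 50+ + 210 → 9247
Population now: 0–9=6907, 10–19=4926, 20–29=5633, 30–39=6811, 40–49=18910, 50+=9247
Scenario B total after 1 period: 52434
Difference B − A = 52434 − 52804 = -370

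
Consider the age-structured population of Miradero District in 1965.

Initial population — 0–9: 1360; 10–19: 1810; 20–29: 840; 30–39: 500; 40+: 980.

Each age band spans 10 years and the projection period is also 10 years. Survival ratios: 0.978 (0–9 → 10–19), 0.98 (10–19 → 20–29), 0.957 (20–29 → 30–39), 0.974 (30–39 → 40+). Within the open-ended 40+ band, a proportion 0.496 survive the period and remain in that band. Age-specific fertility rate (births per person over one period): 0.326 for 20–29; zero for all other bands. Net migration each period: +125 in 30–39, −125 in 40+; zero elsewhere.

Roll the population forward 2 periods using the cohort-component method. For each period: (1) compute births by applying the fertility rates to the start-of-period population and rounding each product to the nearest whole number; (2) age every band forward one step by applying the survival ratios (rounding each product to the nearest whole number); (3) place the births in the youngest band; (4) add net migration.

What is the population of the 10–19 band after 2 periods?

268

Period 1:
Births: 840 * 0.326 = 274
10–19: 1360 * 0.978 = 1330
20–29: 1810 * 0.98 = 1774
30–39: 840 * 0.957 = 804
40+: 500 * 0.974 + 980 * 0.496 = 487 + 486 = 973
Net migration: 30–39 + 125 → 929; 40+ − 125 → 848
End of period: [274, 1330, 1774, 929, 848]
Period 2:
Births: 1774 * 0.326 = 578
10–19: 274 * 0.978 = 268
20–29: 1330 * 0.98 = 1303
30–39: 1774 * 0.957 = 1698
40+: 929 * 0.974 + 848 * 0.496 = 905 + 421 = 1326
Net migration: 30–39 + 125 → 1823; 40+ − 125 → 1201
End of period: [578, 268, 1303, 1823, 1201]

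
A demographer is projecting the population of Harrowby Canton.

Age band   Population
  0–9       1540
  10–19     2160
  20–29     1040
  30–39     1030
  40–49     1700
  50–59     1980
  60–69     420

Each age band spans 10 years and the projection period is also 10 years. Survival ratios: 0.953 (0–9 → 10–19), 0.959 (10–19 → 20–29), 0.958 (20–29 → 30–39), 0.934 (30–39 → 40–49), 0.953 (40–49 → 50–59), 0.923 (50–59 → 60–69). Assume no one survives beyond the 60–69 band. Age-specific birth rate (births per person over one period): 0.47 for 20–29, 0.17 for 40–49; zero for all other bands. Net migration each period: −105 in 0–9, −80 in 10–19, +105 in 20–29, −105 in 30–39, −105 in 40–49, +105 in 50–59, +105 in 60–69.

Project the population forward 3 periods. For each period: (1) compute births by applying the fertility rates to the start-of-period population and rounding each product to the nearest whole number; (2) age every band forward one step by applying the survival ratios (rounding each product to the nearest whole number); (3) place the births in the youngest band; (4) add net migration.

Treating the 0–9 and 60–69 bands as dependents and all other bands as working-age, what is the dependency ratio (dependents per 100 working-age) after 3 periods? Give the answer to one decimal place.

30.6

Let band 1 be 0–9 through band 7 = 60–69.
Period 1.
Births: 1040 × 0.47 = 489 ; 1700 × 0.17 = 289 → total 778
Band 2: 1540 × 0.953 = 1468
Band 3: 2160 × 0.959 = 2071
Band 4: 1040 × 0.958 = 996
Band 5: 1030 × 0.934 = 962
Band 6: 1700 × 0.953 = 1620
Band 7: 1980 × 0.923 = 1828
Net migration: Band 1 − 105 → 673; Band 2 − 80 → 1388; Band 3 + 105 → 2176; Band 4 − 105 → 891; Band 5 − 105 → 857; Band 6 + 105 → 1725; Band 7 + 105 → 1933
Giving 673 / 1388 / 2176 / 891 / 857 / 1725 / 1933.
Period 2.
Births: 2176 × 0.47 = 1023 ; 857 × 0.17 = 146 → total 1169
Band 2: 673 × 0.953 = 641
Band 3: 1388 × 0.959 = 1331
Band 4: 2176 × 0.958 = 2085
Band 5: 891 × 0.934 = 832
Band 6: 857 × 0.953 = 817
Band 7: 1725 × 0.923 = 1592
Net migration: Band 1 − 105 → 1064; Band 2 − 80 → 561; Band 3 + 105 → 1436; Band 4 − 105 → 1980; Band 5 − 105 → 727; Band 6 + 105 → 922; Band 7 + 105 → 1697
Giving 1064 / 561 / 1436 / 1980 / 727 / 922 / 1697.
Period 3.
Births: 1436 × 0.47 = 675 ; 727 × 0.17 = 124 → total 799
Band 2: 1064 × 0.953 = 1014
Band 3: 561 × 0.959 = 538
Band 4: 1436 × 0.958 = 1376
Band 5: 1980 × 0.934 = 1849
Band 6: 727 × 0.953 = 693
Band 7: 922 × 0.923 = 851
Net migration: Band 1 − 105 → 694; Band 2 − 80 → 934; Band 3 + 105 → 643; Band 4 − 105 → 1271; Band 5 − 105 → 1744; Band 6 + 105 → 798; Band 7 + 105 → 956
Giving 694 / 934 / 643 / 1271 / 1744 / 798 / 956.
Dependents (band 0–9 + band 60–69) = 694 + 956 = 1650; working-age = 5390; ratio = 1650/5390 × 100 = 30.6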